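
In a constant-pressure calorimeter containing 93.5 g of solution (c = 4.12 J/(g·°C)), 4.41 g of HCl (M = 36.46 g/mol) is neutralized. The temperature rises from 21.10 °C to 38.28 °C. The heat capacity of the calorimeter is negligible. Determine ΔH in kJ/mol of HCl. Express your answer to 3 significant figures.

|ΔT| = |38.28 − 21.10| = 17.18 °C
|q_surr| = (93.5 × 4.12) × 17.18 = 385.22 × 17.18 = 6618 J
n(HCl) = 4.41 / 36.46 = 0.1210 mol
Temperature rose, so q_rxn = −|q_surr| = -6.618 kJ
ΔH = q_rxn / n = -54.69 kJ/mol

ΔH = -54.7 kJ/mol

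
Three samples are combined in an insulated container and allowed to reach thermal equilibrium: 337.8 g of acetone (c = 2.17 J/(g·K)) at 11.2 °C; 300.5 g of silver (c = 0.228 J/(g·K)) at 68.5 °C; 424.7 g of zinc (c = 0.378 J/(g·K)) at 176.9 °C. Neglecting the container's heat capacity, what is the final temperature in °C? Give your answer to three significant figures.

T_f = 42.9 °C

Σ mᵢcᵢ(T − Tᵢ) = 0  ⇒  T = Σ mᵢcᵢTᵢ / Σ mᵢcᵢ
Σ mᵢcᵢ = 337.8×2.17 + 300.5×0.228 + 424.7×0.378 = 962.0766
Σ mᵢcᵢTᵢ = 733.026×11.2 + 68.514×68.5 + 160.5366×176.9 = 41302
T = 41302 / 962.0766 = 42.93 °C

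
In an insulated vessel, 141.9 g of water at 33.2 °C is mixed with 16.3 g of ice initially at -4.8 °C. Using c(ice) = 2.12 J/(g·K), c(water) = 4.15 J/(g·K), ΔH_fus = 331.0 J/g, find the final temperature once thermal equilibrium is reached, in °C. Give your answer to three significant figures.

T_f = 21.3 °C

Heat to bring ice to 0 °C and melt it: q₁ = 16.3×2.12×4.8 + 16.3×331.0 = 5561.2 J
Heat the water can supply cooling to 0 °C: 141.9×4.15×33.2 = 19551.0 J > q₁, so all ice melts.
Energy balance: 141.9×4.15×(33.2 − T) = 5561.2 + 16.3×4.15×(T − 0)
588.885(33.2 − T) = 5561.2 + 67.645 T
19551.0 − 5561.2 = 656.530 T
T = 13989.8 / 656.530 = 21.31 °C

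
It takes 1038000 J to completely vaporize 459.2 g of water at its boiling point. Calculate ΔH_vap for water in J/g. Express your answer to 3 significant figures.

ΔH_vap = 2260 J/g

ΔH_vap = q / m = 1038000 / 459.2 = 2260 J/g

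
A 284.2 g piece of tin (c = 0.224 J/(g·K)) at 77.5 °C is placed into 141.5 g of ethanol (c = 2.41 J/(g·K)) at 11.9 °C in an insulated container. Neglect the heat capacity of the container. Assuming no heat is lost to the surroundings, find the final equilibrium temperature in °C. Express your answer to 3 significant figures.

Heat lost by tin = heat gained by ethanol.
(284.2)(0.224)(77.5 − T) = (141.5)(2.41)(T − 11.9)
63.6608 (77.5 − T) = 341.015 (T − 11.9)
4933.7 − 63.6608 T = 341.015 T − 4058.1
8991.8 = 404.6758 T
T = 22.22 °C

T_f = 22.2 °C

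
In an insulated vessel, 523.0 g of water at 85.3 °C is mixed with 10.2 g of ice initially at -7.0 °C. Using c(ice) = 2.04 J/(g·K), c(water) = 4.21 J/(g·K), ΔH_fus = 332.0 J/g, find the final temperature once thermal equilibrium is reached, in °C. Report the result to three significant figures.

T_f = 82.1 °C

Heat to bring ice to 0 °C and melt it: q₁ = 10.2×2.04×7.0 + 10.2×332.0 = 3532.1 J
Heat the water can supply cooling to 0 °C: 523.0×4.21×85.3 = 187816 J > q₁, so all ice melts.
Energy balance: 523.0×4.21×(85.3 − T) = 3532.1 + 10.2×4.21×(T − 0)
2201.83(85.3 − T) = 3532.1 + 42.942 T
187816 − 3532.1 = 2244.772 T
T = 184283.9 / 2244.772 = 82.09 °C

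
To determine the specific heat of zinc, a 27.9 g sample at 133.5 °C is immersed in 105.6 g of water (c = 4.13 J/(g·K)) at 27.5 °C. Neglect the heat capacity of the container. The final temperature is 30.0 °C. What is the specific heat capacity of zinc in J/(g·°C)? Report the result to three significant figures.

q_gained = (105.6 × 4.13) × (30.0 − 27.5) = 1090.3 J
q_lost = 27.9 × c × (133.5 − 30.0) = 2887.65 c
Set equal: c = 1090.3 / 2887.65 = 0.378 J/(g·°C)

c = 0.378 J/(g·°C)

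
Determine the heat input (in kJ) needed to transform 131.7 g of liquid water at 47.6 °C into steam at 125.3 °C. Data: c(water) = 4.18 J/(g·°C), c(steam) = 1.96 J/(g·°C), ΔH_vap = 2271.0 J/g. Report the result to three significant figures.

q = 334 kJ

q1 (heat water 47.6→100.0 °C): 131.7 × 4.18 × 52.4 = 28847 J
q2 (vaporize at 100 °C): 131.7 × 2271.0 = 299091 J
q3 (heat steam 100.0→125.3 °C): 131.7 × 1.96 × 25.3 = 6531 J
Total: 28847 + 299091 + 6531 = 334469 J = 334 kJ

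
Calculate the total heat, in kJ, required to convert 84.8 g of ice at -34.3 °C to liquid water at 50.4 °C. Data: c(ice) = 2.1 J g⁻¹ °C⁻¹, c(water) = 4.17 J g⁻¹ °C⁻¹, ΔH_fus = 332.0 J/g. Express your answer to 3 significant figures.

q = 52.1 kJ

q1 (heat ice -34.3→0.0 °C): 84.8 × 2.1 × 34.3 = 6108 J
q2 (melt at 0 °C): 84.8 × 332.0 = 28154 J
q3 (heat water 0.0→50.4 °C): 84.8 × 4.17 × 50.4 = 17822 J
Total: 6108 + 28154 + 17822 = 52084 J = 52.1 kJ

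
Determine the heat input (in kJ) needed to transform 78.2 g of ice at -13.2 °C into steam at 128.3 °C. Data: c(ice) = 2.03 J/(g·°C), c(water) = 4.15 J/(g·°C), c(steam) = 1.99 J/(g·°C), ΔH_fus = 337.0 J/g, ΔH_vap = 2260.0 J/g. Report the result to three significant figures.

q = 242 kJ

q1 (heat ice -13.2→0.0 °C): 78.2 × 2.03 × 13.2 = 2095 J
q2 (melt at 0 °C): 78.2 × 337.0 = 26353 J
q3 (heat water 0.0→100.0 °C): 78.2 × 4.15 × 100.0 = 32453 J
q4 (vaporize at 100 °C): 78.2 × 2260.0 = 176732 J
q5 (heat steam 100.0→128.3 °C): 78.2 × 1.99 × 28.3 = 4404 J
Total: 2095 + 26353 + 32453 + 176732 + 4404 = 242037 J = 242 kJ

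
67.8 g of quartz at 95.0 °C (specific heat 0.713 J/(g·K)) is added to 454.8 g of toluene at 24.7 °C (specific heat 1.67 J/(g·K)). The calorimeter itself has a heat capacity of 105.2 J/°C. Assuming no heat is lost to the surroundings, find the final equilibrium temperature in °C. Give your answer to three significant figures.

T_f = 28.4 °C

Heat lost by quartz = heat gained by toluene + calorimeter.
(67.8)(0.713)(95.0 − T) = [(454.8)(1.67) + 105.2](T − 24.7)
48.3414 (95.0 − T) = 864.716 (T − 24.7)
4592.4 − 48.3414 T = 864.716 T − 21358
25950.4 = 913.0574 T
T = 28.42 °C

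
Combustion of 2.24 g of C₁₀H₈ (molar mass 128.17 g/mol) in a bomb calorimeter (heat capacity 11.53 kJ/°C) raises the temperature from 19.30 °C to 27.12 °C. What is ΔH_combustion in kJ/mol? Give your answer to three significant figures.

ΔH = -5160 kJ/mol

ΔT = 27.12 − 19.30 = 7.82 °C
q_cal = C_cal × ΔT = 11.53 × 7.82 = 90.1646 kJ
n = 2.24 / 128.17 = 0.01748 mol
q_rxn = −q_cal = -90.1646 kJ
ΔH = -90.1646 / 0.01748 = -5158 kJ/mol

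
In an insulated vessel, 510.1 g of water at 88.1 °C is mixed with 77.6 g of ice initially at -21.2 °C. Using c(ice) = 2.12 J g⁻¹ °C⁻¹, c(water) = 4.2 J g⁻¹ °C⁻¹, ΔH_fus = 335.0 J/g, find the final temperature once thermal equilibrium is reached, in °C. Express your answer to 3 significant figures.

Heat to bring ice to 0 °C and melt it: q₁ = 77.6×2.12×21.2 + 77.6×335.0 = 29484 J
Heat the water can supply cooling to 0 °C: 510.1×4.2×88.1 = 188747 J > q₁, so all ice melts.
Energy balance: 510.1×4.2×(88.1 − T) = 29484 + 77.6×4.2×(T − 0)
2142.42(88.1 − T) = 29484 + 325.92 T
188747 − 29484 = 2468.34 T
T = 159263 / 2468.34 = 64.52 °C

T_f = 64.5 °C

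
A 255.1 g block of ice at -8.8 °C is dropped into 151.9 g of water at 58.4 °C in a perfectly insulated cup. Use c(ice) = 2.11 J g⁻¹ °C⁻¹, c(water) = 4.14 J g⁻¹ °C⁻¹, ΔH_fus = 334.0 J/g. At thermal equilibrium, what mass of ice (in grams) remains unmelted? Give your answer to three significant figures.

Heat to warm all ice to 0 °C: 255.1×2.11×8.8 = 4736.7 J
Heat released by water cooling to 0 °C: 151.9×4.14×58.4 = 36726 J
36726 J < 4736.7 + 255.1×334.0 = 89940.1 J, so not all ice melts; final T = 0 °C.
Heat left for melting: 36726 − 4736.7 = 31989.3 J
Mass melted = 31989.3 / 334.0 = 95.78 g
Ice remaining = 255.1 − 95.78 = 159.32 g

m_ice remaining = 159 g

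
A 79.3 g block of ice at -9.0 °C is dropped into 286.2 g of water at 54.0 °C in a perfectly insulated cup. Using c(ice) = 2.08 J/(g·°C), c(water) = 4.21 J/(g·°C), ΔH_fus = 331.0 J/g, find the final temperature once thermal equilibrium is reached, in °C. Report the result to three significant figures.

Heat to bring ice to 0 °C and melt it: q₁ = 79.3×2.08×9.0 + 79.3×331.0 = 27733 J
Heat the water can supply cooling to 0 °C: 286.2×4.21×54.0 = 65064.7 J > q₁, so all ice melts.
Energy balance: 286.2×4.21×(54.0 − T) = 27733 + 79.3×4.21×(T − 0)
1204.902(54.0 − T) = 27733 + 333.853 T
65064.7 − 27733 = 1538.755 T
T = 37331.7 / 1538.755 = 24.26 °C

T_f = 24.3 °C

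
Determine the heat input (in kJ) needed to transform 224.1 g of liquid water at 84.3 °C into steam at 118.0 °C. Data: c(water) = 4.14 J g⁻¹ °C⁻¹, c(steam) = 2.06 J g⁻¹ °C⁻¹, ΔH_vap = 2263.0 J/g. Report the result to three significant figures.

q = 530 kJ

q1 (heat water 84.3→100.0 °C): 224.1 × 4.14 × 15.7 = 14566 J
q2 (vaporize at 100 °C): 224.1 × 2263.0 = 507138 J
q3 (heat steam 100.0→118.0 °C): 224.1 × 2.06 × 18.0 = 8310 J
Total: 14566 + 507138 + 8310 = 530014 J = 530 kJ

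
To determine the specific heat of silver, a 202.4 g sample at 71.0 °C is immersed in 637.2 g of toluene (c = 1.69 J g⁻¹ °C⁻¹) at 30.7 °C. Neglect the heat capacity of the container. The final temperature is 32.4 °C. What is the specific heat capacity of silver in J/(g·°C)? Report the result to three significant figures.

q_gained = (637.2 × 1.69) × (32.4 − 30.7) = 1831 J
q_lost = 202.4 × c × (71.0 − 32.4) = 7812.64 c
Set equal: c = 1831 / 7812.64 = 0.234 J/(g·°C)

c = 0.234 J/(g·°C)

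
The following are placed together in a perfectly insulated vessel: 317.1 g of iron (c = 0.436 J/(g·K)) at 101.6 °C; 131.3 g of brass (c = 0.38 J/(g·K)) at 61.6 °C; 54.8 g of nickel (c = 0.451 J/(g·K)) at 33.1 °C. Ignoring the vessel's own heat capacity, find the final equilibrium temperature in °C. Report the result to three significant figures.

T_f = 84.3 °C

Σ mᵢcᵢ(T − Tᵢ) = 0  ⇒  T = Σ mᵢcᵢTᵢ / Σ mᵢcᵢ
Σ mᵢcᵢ = 317.1×0.436 + 131.3×0.38 + 54.8×0.451 = 212.8644
Σ mᵢcᵢTᵢ = 138.2556×101.6 + 49.894×61.6 + 24.7148×33.1 = 17938
T = 17938 / 212.8644 = 84.27 °C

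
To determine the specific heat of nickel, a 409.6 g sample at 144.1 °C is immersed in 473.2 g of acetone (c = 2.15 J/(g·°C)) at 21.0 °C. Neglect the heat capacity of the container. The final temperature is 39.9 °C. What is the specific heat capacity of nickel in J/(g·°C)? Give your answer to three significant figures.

c = 0.451 J/(g·°C)

q_gained = (473.2 × 2.15) × (39.9 − 21.0) = 19230 J
q_lost = 409.6 × c × (144.1 − 39.9) = 42680.32 c
Set equal: c = 19230 / 42680.32 = 0.451 J/(g·°C)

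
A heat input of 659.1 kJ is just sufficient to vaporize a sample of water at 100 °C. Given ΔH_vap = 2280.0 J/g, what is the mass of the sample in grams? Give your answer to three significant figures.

m = 289 g

m = q / ΔH_vap = 659100 J / 2280.0 J/g = 289 g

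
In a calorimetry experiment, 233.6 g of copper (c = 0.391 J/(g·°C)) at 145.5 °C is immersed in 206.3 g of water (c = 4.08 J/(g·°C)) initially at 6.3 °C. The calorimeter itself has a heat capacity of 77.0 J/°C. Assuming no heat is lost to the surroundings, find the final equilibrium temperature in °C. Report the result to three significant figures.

Heat lost by copper = heat gained by water + calorimeter.
(233.6)(0.391)(145.5 − T) = [(206.3)(4.08) + 77.0](T − 6.3)
91.3376 (145.5 − T) = 918.704 (T − 6.3)
13290 − 91.3376 T = 918.704 T − 5787.8
19077.8 = 1010.0416 T
T = 18.89 °C

T_f = 18.9 °C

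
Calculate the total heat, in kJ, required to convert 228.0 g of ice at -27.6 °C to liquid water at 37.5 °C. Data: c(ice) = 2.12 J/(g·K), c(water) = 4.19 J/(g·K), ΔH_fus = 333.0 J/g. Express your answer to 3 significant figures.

q = 125 kJ

q1 (heat ice -27.6→0.0 °C): 228.0 × 2.12 × 27.6 = 13341 J
q2 (melt at 0 °C): 228.0 × 333.0 = 75924 J
q3 (heat water 0.0→37.5 °C): 228.0 × 4.19 × 37.5 = 35825 J
Total: 13341 + 75924 + 35825 = 125090 J = 125 kJ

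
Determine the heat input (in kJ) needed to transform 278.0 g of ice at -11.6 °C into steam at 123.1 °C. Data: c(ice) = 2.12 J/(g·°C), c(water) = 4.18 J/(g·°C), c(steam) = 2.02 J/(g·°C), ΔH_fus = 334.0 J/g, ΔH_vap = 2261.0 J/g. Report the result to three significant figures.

q1 (heat ice -11.6→0.0 °C): 278.0 × 2.12 × 11.6 = 6837 J
q2 (melt at 0 °C): 278.0 × 334.0 = 92852 J
q3 (heat water 0.0→100.0 °C): 278.0 × 4.18 × 100.0 = 116204 J
q4 (vaporize at 100 °C): 278.0 × 2261.0 = 628558 J
q5 (heat steam 100.0→123.1 °C): 278.0 × 2.02 × 23.1 = 12972 J
Total: 6837 + 92852 + 116204 + 628558 + 12972 = 857423 J = 857 kJ

q = 857 kJ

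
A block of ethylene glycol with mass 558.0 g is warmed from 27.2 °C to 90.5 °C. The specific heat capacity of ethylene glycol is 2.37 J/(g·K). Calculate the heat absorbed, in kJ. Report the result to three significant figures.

q = m c ΔT = 558.0 × 2.37 × (90.5 − 27.2)
q = 558.0 × 2.37 × 63.3 = 83710 J = 83.7 kJ

q = 83.7 kJ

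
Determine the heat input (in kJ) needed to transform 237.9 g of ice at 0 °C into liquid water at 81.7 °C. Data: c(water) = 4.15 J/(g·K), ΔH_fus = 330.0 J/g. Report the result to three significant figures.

q = 159 kJ

q1 (melt at 0 °C): 237.9 × 330.0 = 78507 J
q2 (heat water 0.0→81.7 °C): 237.9 × 4.15 × 81.7 = 80661 J
Total: 78507 + 80661 = 159168 J = 159 kJ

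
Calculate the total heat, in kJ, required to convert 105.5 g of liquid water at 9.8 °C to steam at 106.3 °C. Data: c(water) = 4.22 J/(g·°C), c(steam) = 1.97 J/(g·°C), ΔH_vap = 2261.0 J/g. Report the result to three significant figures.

q1 (heat water 9.8→100.0 °C): 105.5 × 4.22 × 90.2 = 40158 J
q2 (vaporize at 100 °C): 105.5 × 2261.0 = 238536 J
q3 (heat steam 100.0→106.3 °C): 105.5 × 1.97 × 6.3 = 1309 J
Total: 40158 + 238536 + 1309 = 280003 J = 280 kJ

q = 280 kJ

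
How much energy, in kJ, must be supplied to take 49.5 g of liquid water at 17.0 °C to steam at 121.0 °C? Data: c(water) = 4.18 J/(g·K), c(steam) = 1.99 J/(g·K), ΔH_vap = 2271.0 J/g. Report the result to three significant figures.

q = 132 kJ

q1 (heat water 17.0→100.0 °C): 49.5 × 4.18 × 83.0 = 17174 J
q2 (vaporize at 100 °C): 49.5 × 2271.0 = 112415 J
q3 (heat steam 100.0→121.0 °C): 49.5 × 1.99 × 21.0 = 2069 J
Total: 17174 + 112415 + 2069 = 131658 J = 132 kJ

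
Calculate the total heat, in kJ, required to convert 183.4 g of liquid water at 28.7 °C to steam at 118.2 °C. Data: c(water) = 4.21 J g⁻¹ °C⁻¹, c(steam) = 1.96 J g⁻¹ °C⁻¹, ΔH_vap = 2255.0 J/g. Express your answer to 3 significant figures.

q = 475 kJ

q1 (heat water 28.7→100.0 °C): 183.4 × 4.21 × 71.3 = 55052 J
q2 (vaporize at 100 °C): 183.4 × 2255.0 = 413567 J
q3 (heat steam 100.0→118.2 °C): 183.4 × 1.96 × 18.2 = 6542 J
Total: 55052 + 413567 + 6542 = 475161 J = 475 kJ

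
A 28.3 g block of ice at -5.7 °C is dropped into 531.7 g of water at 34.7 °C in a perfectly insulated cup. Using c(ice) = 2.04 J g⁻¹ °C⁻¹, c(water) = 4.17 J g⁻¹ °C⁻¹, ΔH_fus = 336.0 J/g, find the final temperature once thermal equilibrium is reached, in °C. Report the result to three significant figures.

Heat to bring ice to 0 °C and melt it: q₁ = 28.3×2.04×5.7 + 28.3×336.0 = 9837.9 J
Heat the water can supply cooling to 0 °C: 531.7×4.17×34.7 = 76936.5 J > q₁, so all ice melts.
Energy balance: 531.7×4.17×(34.7 − T) = 9837.9 + 28.3×4.17×(T − 0)
2217.189(34.7 − T) = 9837.9 + 118.011 T
76936.5 − 9837.9 = 2335.200 T
T = 67098.6 / 2335.200 = 28.73 °C

T_f = 28.7 °C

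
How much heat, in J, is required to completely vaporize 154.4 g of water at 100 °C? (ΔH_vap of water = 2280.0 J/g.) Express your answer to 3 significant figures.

q = 352000 J

q = m × ΔH_vap = 154.4 × 2280.0 = 352000 J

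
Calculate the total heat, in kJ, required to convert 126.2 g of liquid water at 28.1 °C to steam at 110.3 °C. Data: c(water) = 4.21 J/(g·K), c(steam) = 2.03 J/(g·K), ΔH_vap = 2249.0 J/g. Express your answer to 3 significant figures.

q = 325 kJ

q1 (heat water 28.1→100.0 °C): 126.2 × 4.21 × 71.9 = 38201 J
q2 (vaporize at 100 °C): 126.2 × 2249.0 = 283824 J
q3 (heat steam 100.0→110.3 °C): 126.2 × 2.03 × 10.3 = 2639 J
Total: 38201 + 283824 + 2639 = 324664 J = 325 kJ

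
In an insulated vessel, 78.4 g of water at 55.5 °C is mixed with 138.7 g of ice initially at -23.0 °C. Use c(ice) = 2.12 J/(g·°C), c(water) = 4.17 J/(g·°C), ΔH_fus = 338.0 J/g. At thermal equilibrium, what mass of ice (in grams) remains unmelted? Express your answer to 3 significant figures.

Heat to warm all ice to 0 °C: 138.7×2.12×23.0 = 6763.0 J
Heat released by water cooling to 0 °C: 78.4×4.17×55.5 = 18145 J
18145 J < 6763.0 + 138.7×338.0 = 53643.6 J, so not all ice melts; final T = 0 °C.
Heat left for melting: 18145 − 6763.0 = 11382.0 J
Mass melted = 11382.0 / 338.0 = 33.67 g
Ice remaining = 138.7 − 33.67 = 105.03 g

m_ice remaining = 105 g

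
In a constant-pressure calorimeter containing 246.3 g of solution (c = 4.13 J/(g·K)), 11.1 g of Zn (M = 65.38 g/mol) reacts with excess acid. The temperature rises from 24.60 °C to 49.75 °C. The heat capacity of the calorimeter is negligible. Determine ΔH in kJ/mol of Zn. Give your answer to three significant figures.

|ΔT| = |49.75 − 24.60| = 25.15 °C
|q_surr| = (246.3 × 4.13) × 25.15 = 1017.219 × 25.15 = 25580 J
n(Zn) = 11.1 / 65.38 = 0.1698 mol
Temperature rose, so q_rxn = −|q_surr| = -25.58 kJ
ΔH = q_rxn / n = -150.6 kJ/mol

ΔH = -151 kJ/mol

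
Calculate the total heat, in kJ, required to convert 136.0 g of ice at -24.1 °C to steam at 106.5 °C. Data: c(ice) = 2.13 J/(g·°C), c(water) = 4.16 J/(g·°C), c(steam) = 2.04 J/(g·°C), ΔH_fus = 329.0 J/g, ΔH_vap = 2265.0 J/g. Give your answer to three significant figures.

q = 418 kJ

q1 (heat ice -24.1→0.0 °C): 136.0 × 2.13 × 24.1 = 6981 J
q2 (melt at 0 °C): 136.0 × 329.0 = 44744 J
q3 (heat water 0.0→100.0 °C): 136.0 × 4.16 × 100.0 = 56576 J
q4 (vaporize at 100 °C): 136.0 × 2265.0 = 308040 J
q5 (heat steam 100.0→106.5 °C): 136.0 × 2.04 × 6.5 = 1803 J
Total: 6981 + 44744 + 56576 + 308040 + 1803 = 418144 J = 418 kJ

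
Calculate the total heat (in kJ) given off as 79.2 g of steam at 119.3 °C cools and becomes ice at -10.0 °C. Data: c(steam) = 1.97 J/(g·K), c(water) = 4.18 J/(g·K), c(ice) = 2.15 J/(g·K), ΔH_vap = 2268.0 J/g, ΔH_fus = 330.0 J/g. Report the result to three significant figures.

q1 (cool steam 119.3→100 °C): 79.2 × 1.97 × 19.3 = 3011 J
q2 (condense at 100 °C): 79.2 × 2268.0 = 179626 J
q3 (cool water 100→0 °C): 79.2 × 4.18 × 100.0 = 33106 J
q4 (freeze at 0 °C): 79.2 × 330.0 = 26136 J
q5 (cool ice 0→-10.0 °C): 79.2 × 2.15 × 10.0 = 1703 J
Total: 3011 + 179626 + 33106 + 26136 + 1703 = 243582 J = 244 kJ

q = 244 kJ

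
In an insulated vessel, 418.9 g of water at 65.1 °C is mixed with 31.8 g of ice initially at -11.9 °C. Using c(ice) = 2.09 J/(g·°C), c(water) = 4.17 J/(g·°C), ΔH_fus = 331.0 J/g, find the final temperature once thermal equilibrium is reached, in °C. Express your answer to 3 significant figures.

T_f = 54.5 °C

Heat to bring ice to 0 °C and melt it: q₁ = 31.8×2.09×11.9 + 31.8×331.0 = 11317 J
Heat the water can supply cooling to 0 °C: 418.9×4.17×65.1 = 113718 J > q₁, so all ice melts.
Energy balance: 418.9×4.17×(65.1 − T) = 11317 + 31.8×4.17×(T − 0)
1746.813(65.1 − T) = 11317 + 132.606 T
113718 − 11317 = 1879.419 T
T = 102401 / 1879.419 = 54.49 °C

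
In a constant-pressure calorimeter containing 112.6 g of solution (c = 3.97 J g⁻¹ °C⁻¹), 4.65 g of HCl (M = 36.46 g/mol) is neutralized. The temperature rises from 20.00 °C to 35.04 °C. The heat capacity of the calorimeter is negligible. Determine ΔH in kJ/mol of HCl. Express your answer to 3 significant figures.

ΔH = -52.7 kJ/mol

|ΔT| = |35.04 − 20.00| = 15.04 °C
|q_surr| = (112.6 × 3.97) × 15.04 = 447.022 × 15.04 = 6723 J
n(HCl) = 4.65 / 36.46 = 0.1275 mol
Temperature rose, so q_rxn = −|q_surr| = -6.723 kJ
ΔH = q_rxn / n = -52.73 kJ/mol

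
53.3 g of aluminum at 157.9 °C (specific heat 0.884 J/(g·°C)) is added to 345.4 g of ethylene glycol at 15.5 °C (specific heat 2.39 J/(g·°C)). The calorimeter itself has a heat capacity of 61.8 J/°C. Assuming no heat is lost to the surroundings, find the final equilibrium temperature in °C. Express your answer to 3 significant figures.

Heat lost by aluminum = heat gained by ethylene glycol + calorimeter.
(53.3)(0.884)(157.9 − T) = [(345.4)(2.39) + 61.8](T − 15.5)
47.1172 (157.9 − T) = 887.306 (T − 15.5)
7439.8 − 47.1172 T = 887.306 T − 13753
21192.8 = 934.4232 T
T = 22.68 °C

T_f = 22.7 °C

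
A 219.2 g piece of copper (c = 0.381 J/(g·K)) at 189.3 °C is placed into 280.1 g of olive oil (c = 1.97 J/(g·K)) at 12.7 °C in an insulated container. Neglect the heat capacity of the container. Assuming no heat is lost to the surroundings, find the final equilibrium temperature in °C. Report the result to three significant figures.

T_f = 35.9 °C

Heat lost by copper = heat gained by olive oil.
(219.2)(0.381)(189.3 − T) = (280.1)(1.97)(T − 12.7)
83.5152 (189.3 − T) = 551.797 (T − 12.7)
15809 − 83.5152 T = 551.797 T − 7007.8
22816.8 = 635.3122 T
T = 35.91 °C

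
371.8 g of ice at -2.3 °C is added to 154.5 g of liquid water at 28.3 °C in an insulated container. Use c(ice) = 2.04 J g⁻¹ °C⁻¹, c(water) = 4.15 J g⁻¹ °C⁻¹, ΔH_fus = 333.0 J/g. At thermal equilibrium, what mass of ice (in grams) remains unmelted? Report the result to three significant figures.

Heat to warm all ice to 0 °C: 371.8×2.04×2.3 = 1744.5 J
Heat released by water cooling to 0 °C: 154.5×4.15×28.3 = 18145 J
18145 J < 1744.5 + 371.8×333.0 = 125553.9 J, so not all ice melts; final T = 0 °C.
Heat left for melting: 18145 − 1744.5 = 16400.5 J
Mass melted = 16400.5 / 333.0 = 49.25 g
Ice remaining = 371.8 − 49.25 = 322.55 g

m_ice remaining = 323 g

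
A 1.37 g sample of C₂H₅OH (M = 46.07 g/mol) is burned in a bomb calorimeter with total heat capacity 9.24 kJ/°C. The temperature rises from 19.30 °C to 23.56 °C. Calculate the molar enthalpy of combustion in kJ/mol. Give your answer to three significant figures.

ΔT = 23.56 − 19.30 = 4.26 °C
q_cal = C_cal × ΔT = 9.24 × 4.26 = 39.3624 kJ
n = 1.37 / 46.07 = 0.02974 mol
q_rxn = −q_cal = -39.3624 kJ
ΔH = -39.3624 / 0.02974 = -1324 kJ/mol

ΔH = -1320 kJ/mol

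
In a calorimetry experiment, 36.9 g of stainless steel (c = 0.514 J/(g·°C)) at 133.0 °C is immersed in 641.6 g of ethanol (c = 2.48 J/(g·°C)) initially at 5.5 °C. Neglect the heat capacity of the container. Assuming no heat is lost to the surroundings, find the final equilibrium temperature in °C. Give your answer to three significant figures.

Heat lost by stainless steel = heat gained by ethanol.
(36.9)(0.514)(133.0 − T) = (641.6)(2.48)(T − 5.5)
18.9666 (133.0 − T) = 1591.168 (T − 5.5)
2522.6 − 18.9666 T = 1591.168 T − 8751.4
11274.0 = 1610.1346 T
T = 7.002 °C

T_f = 7.00 °C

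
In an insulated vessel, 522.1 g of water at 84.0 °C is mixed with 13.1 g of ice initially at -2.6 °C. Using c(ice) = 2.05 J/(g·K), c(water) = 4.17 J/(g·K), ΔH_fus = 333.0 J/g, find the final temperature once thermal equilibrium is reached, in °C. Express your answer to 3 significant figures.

T_f = 80.0 °C

Heat to bring ice to 0 °C and melt it: q₁ = 13.1×2.05×2.6 + 13.1×333.0 = 4432.1 J
Heat the water can supply cooling to 0 °C: 522.1×4.17×84.0 = 182881 J > q₁, so all ice melts.
Energy balance: 522.1×4.17×(84.0 − T) = 4432.1 + 13.1×4.17×(T − 0)
2177.157(84.0 − T) = 4432.1 + 54.627 T
182881 − 4432.1 = 2231.784 T
T = 178448.9 / 2231.784 = 79.96 °C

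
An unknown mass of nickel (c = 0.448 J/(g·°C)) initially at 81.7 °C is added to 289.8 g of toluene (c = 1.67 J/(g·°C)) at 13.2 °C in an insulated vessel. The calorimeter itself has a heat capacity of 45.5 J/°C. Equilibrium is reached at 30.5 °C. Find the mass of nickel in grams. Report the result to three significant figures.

q_gained = (289.8 × 1.67 + 45.5) × (30.5 − 13.2) = 9160 J
q_lost = m × 0.448 × (81.7 − 30.5) = 22.9376 m
m = 9160 / 22.9376 = 399 g

m = 399 g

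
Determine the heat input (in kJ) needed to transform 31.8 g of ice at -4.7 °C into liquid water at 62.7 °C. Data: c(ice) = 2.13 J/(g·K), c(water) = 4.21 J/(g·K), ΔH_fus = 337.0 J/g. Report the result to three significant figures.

q1 (heat ice -4.7→0.0 °C): 31.8 × 2.13 × 4.7 = 318 J
q2 (melt at 0 °C): 31.8 × 337.0 = 10717 J
q3 (heat water 0.0→62.7 °C): 31.8 × 4.21 × 62.7 = 8394 J
Total: 318 + 10717 + 8394 = 19429 J = 19.4 kJ

q = 19.4 kJ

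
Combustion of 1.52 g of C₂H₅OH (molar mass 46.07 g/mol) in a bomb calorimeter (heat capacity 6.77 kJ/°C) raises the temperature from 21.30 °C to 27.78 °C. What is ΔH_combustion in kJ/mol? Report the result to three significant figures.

ΔH = -1330 kJ/mol

ΔT = 27.78 − 21.30 = 6.48 °C
q_cal = C_cal × ΔT = 6.77 × 6.48 = 43.8696 kJ
n = 1.52 / 46.07 = 0.03299 mol
q_rxn = −q_cal = -43.8696 kJ
ΔH = -43.8696 / 0.03299 = -1330 kJ/mol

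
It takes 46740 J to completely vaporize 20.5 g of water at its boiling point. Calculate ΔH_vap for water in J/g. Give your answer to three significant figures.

ΔH_vap = q / m = 46740 / 20.5 = 2280 J/g

ΔH_vap = 2280 J/g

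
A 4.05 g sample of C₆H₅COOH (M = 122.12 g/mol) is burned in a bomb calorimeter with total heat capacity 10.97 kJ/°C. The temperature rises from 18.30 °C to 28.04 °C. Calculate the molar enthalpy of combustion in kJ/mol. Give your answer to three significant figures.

ΔT = 28.04 − 18.30 = 9.74 °C
q_cal = C_cal × ΔT = 10.97 × 9.74 = 106.8478 kJ
n = 4.05 / 122.12 = 0.03316 mol
q_rxn = −q_cal = -106.8478 kJ
ΔH = -106.8478 / 0.03316 = -3222 kJ/mol

ΔH = -3220 kJ/mol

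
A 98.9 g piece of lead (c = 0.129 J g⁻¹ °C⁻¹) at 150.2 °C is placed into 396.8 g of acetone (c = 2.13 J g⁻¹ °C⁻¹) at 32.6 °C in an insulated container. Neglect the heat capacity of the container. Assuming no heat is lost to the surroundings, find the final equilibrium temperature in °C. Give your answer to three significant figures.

Heat lost by lead = heat gained by acetone.
(98.9)(0.129)(150.2 − T) = (396.8)(2.13)(T − 32.6)
12.7581 (150.2 − T) = 845.184 (T − 32.6)
1916.3 − 12.7581 T = 845.184 T − 27553
29469.3 = 857.9421 T
T = 34.349 °C

T_f = 34.3 °C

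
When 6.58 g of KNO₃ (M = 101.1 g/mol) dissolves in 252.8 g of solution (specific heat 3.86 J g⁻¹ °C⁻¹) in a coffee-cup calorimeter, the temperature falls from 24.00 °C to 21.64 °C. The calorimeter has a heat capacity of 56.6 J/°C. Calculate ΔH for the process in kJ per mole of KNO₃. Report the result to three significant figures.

|ΔT| = |21.64 − 24.00| = 2.36 °C
|q_surr| = (252.8 × 3.86 + 56.6) × 2.36 = 1032.408 × 2.36 = 2436 J
n(KNO₃) = 6.58 / 101.1 = 0.06508 mol
Temperature fell, so q_rxn = +|q_surr| = 2.436 kJ
ΔH = q_rxn / n = 37.43 kJ/mol

ΔH = 37.4 kJ/mol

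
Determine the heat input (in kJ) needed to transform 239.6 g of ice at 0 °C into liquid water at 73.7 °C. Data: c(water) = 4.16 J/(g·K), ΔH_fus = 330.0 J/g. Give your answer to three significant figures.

q1 (melt at 0 °C): 239.6 × 330.0 = 79068 J
q2 (heat water 0.0→73.7 °C): 239.6 × 4.16 × 73.7 = 73459 J
Total: 79068 + 73459 = 152527 J = 153 kJ

q = 153 kJ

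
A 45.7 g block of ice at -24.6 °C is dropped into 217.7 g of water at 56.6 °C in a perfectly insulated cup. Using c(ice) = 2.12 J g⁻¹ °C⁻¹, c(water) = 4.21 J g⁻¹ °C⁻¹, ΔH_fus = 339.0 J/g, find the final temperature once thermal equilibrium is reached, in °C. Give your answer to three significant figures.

T_f = 30.7 °C

Heat to bring ice to 0 °C and melt it: q₁ = 45.7×2.12×24.6 + 45.7×339.0 = 17876 J
Heat the water can supply cooling to 0 °C: 217.7×4.21×56.6 = 51874.9 J > q₁, so all ice melts.
Energy balance: 217.7×4.21×(56.6 − T) = 17876 + 45.7×4.21×(T − 0)
916.517(56.6 − T) = 17876 + 192.397 T
51874.9 − 17876 = 1108.914 T
T = 33998.9 / 1108.914 = 30.66 °C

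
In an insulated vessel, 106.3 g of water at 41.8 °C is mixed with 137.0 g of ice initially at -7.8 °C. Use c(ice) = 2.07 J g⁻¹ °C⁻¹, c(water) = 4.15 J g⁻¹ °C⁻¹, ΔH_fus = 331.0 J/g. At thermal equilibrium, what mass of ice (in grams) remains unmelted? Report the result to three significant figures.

Heat to warm all ice to 0 °C: 137.0×2.07×7.8 = 2212.0 J
Heat released by water cooling to 0 °C: 106.3×4.15×41.8 = 18440 J
18440 J < 2212.0 + 137.0×331.0 = 47559.0 J, so not all ice melts; final T = 0 °C.
Heat left for melting: 18440 − 2212.0 = 16228.0 J
Mass melted = 16228.0 / 331.0 = 49.03 g
Ice remaining = 137.0 − 49.03 = 87.97 g

m_ice remaining = 88.0 g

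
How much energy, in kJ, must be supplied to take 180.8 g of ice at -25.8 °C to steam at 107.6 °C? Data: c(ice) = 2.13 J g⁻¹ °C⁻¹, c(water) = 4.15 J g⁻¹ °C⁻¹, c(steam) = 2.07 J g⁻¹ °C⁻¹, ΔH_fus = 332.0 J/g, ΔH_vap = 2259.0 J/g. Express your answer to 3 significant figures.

q1 (heat ice -25.8→0.0 °C): 180.8 × 2.13 × 25.8 = 9936 J
q2 (melt at 0 °C): 180.8 × 332.0 = 60026 J
q3 (heat water 0.0→100.0 °C): 180.8 × 4.15 × 100.0 = 75032 J
q4 (vaporize at 100 °C): 180.8 × 2259.0 = 408427 J
q5 (heat steam 100.0→107.6 °C): 180.8 × 2.07 × 7.6 = 2844 J
Total: 9936 + 60026 + 75032 + 408427 + 2844 = 556265 J = 556 kJ

q = 556 kJ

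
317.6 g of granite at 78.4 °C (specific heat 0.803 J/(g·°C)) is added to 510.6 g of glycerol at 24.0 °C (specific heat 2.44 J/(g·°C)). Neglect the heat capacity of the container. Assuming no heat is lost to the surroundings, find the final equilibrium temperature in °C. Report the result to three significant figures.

Heat lost by granite = heat gained by glycerol.
(317.6)(0.803)(78.4 − T) = (510.6)(2.44)(T − 24.0)
255.0328 (78.4 − T) = 1245.864 (T − 24.0)
19995 − 255.0328 T = 1245.864 T − 29901
49896 = 1500.8968 T
T = 33.24 °C

T_f = 33.2 °C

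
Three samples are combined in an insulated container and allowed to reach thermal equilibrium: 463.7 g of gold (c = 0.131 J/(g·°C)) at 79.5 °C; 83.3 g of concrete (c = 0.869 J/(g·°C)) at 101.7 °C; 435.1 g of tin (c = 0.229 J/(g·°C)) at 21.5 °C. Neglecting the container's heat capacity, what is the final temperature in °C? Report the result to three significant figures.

T_f = 61.6 °C

Σ mᵢcᵢ(T − Tᵢ) = 0  ⇒  T = Σ mᵢcᵢTᵢ / Σ mᵢcᵢ
Σ mᵢcᵢ = 463.7×0.131 + 83.3×0.869 + 435.1×0.229 = 232.7703
Σ mᵢcᵢTᵢ = 60.7447×79.5 + 72.3877×101.7 + 99.6379×21.5 = 14333
T = 14333 / 232.7703 = 61.58 °C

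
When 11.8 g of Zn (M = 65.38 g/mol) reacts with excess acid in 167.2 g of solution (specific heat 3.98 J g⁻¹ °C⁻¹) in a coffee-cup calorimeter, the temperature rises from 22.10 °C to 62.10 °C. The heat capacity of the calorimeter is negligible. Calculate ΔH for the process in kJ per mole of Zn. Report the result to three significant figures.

ΔH = -147 kJ/mol

|ΔT| = |62.10 − 22.10| = 40.00 °C
|q_surr| = (167.2 × 3.98) × 40.00 = 665.456 × 40.00 = 26620 J
n(Zn) = 11.8 / 65.38 = 0.1805 mol
Temperature rose, so q_rxn = −|q_surr| = -26.62 kJ
ΔH = q_rxn / n = -147.48 kJ/mol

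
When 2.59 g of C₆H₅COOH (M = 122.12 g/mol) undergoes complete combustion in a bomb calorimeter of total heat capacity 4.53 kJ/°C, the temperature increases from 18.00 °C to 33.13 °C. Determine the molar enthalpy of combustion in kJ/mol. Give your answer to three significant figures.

ΔT = 33.13 − 18.00 = 15.13 °C
q_cal = C_cal × ΔT = 4.53 × 15.13 = 68.5389 kJ
n = 2.59 / 122.12 = 0.02121 mol
q_rxn = −q_cal = -68.5389 kJ
ΔH = -68.5389 / 0.02121 = -3231 kJ/mol

ΔH = -3230 kJ/mol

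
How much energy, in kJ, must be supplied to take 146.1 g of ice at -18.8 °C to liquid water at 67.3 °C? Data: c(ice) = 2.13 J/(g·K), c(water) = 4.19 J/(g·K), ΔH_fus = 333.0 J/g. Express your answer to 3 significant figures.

q1 (heat ice -18.8→0.0 °C): 146.1 × 2.13 × 18.8 = 5850 J
q2 (melt at 0 °C): 146.1 × 333.0 = 48651 J
q3 (heat water 0.0→67.3 °C): 146.1 × 4.19 × 67.3 = 41198 J
Total: 5850 + 48651 + 41198 = 95699 J = 95.7 kJ

q = 95.7 kJ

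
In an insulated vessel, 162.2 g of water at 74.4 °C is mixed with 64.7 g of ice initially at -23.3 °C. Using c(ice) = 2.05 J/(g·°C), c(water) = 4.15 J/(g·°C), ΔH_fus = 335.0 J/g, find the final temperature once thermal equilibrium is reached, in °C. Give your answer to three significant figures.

T_f = 26.9 °C

Heat to bring ice to 0 °C and melt it: q₁ = 64.7×2.05×23.3 + 64.7×335.0 = 24765 J
Heat the water can supply cooling to 0 °C: 162.2×4.15×74.4 = 50080.9 J > q₁, so all ice melts.
Energy balance: 162.2×4.15×(74.4 − T) = 24765 + 64.7×4.15×(T − 0)
673.13(74.4 − T) = 24765 + 268.505 T
50080.9 − 24765 = 941.635 T
T = 25315.9 / 941.635 = 26.89 °C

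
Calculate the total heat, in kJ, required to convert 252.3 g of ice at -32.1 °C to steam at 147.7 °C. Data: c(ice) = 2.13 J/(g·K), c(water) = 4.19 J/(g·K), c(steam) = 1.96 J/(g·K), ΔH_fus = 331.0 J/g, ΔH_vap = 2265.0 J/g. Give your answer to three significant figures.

q1 (heat ice -32.1→0.0 °C): 252.3 × 2.13 × 32.1 = 17251 J
q2 (melt at 0 °C): 252.3 × 331.0 = 83511 J
q3 (heat water 0.0→100.0 °C): 252.3 × 4.19 × 100.0 = 105714 J
q4 (vaporize at 100 °C): 252.3 × 2265.0 = 571460 J
q5 (heat steam 100.0→147.7 °C): 252.3 × 1.96 × 47.7 = 23588 J
Total: 17251 + 83511 + 105714 + 571460 + 23588 = 801524 J = 802 kJ

q = 802 kJ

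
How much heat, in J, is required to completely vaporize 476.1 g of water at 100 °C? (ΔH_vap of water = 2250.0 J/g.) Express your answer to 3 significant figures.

q = 1070000 J

q = m × ΔH_vap = 476.1 × 2250.0 = 1071000 J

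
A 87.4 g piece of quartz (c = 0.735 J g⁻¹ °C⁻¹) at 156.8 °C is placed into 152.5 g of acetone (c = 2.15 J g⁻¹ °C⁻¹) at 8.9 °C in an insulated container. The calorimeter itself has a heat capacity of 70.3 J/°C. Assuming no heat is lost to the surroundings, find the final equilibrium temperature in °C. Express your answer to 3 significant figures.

T_f = 29.4 °C

Heat lost by quartz = heat gained by acetone + calorimeter.
(87.4)(0.735)(156.8 − T) = [(152.5)(2.15) + 70.3](T − 8.9)
64.239 (156.8 − T) = 398.175 (T − 8.9)
10073 − 64.239 T = 398.175 T − 3543.8
13616.8 = 462.414 T
T = 29.447 °C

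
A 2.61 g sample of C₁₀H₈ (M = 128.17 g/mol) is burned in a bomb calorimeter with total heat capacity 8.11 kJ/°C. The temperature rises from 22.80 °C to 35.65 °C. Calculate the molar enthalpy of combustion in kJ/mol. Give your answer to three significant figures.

ΔH = -5120 kJ/mol

ΔT = 35.65 − 22.80 = 12.85 °C
q_cal = C_cal × ΔT = 8.11 × 12.85 = 104.2135 kJ
n = 2.61 / 128.17 = 0.02036 mol
q_rxn = −q_cal = -104.2135 kJ
ΔH = -104.2135 / 0.02036 = -5119 kJ/mol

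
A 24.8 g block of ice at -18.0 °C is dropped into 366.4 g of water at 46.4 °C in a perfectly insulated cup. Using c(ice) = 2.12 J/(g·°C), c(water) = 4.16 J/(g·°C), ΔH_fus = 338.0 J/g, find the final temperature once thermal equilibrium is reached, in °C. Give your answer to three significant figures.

Heat to bring ice to 0 °C and melt it: q₁ = 24.8×2.12×18.0 + 24.8×338.0 = 9328.8 J
Heat the water can supply cooling to 0 °C: 366.4×4.16×46.4 = 70724.0 J > q₁, so all ice melts.
Energy balance: 366.4×4.16×(46.4 − T) = 9328.8 + 24.8×4.16×(T − 0)
1524.224(46.4 − T) = 9328.8 + 103.168 T
70724.0 − 9328.8 = 1627.392 T
T = 61395.2 / 1627.392 = 37.73 °C

T_f = 37.7 °C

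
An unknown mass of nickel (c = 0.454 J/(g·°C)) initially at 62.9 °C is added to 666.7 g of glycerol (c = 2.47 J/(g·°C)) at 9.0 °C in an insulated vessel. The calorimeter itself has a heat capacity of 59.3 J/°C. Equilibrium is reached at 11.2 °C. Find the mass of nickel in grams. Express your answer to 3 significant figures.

m = 160 g

q_gained = (666.7 × 2.47 + 59.3) × (11.2 − 9.0) = 3753 J
q_lost = m × 0.454 × (62.9 − 11.2) = 23.4718 m
m = 3753 / 23.4718 = 160 g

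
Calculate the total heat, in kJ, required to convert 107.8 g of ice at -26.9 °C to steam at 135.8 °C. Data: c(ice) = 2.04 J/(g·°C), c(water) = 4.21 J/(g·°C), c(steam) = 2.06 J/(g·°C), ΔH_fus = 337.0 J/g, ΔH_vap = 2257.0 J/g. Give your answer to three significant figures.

q = 339 kJ

q1 (heat ice -26.9→0.0 °C): 107.8 × 2.04 × 26.9 = 5916 J
q2 (melt at 0 °C): 107.8 × 337.0 = 36329 J
q3 (heat water 0.0→100.0 °C): 107.8 × 4.21 × 100.0 = 45384 J
q4 (vaporize at 100 °C): 107.8 × 2257.0 = 243305 J
q5 (heat steam 100.0→135.8 °C): 107.8 × 2.06 × 35.8 = 7950 J
Total: 5916 + 36329 + 45384 + 243305 + 7950 = 338884 J = 339 kJ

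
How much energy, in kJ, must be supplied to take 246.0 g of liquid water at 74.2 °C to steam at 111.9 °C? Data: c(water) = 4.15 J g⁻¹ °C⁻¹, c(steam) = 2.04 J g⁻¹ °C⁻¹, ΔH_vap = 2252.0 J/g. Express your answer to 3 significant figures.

q1 (heat water 74.2→100.0 °C): 246.0 × 4.15 × 25.8 = 26339 J
q2 (vaporize at 100 °C): 246.0 × 2252.0 = 553992 J
q3 (heat steam 100.0→111.9 °C): 246.0 × 2.04 × 11.9 = 5972 J
Total: 26339 + 553992 + 5972 = 586303 J = 586 kJ

q = 586 kJ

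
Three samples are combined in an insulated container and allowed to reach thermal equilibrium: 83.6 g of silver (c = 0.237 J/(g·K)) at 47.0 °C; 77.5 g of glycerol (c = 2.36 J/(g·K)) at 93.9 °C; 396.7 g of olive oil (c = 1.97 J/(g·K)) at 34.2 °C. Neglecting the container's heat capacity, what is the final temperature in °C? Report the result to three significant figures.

T_f = 45.6 °C

Σ mᵢcᵢ(T − Tᵢ) = 0  ⇒  T = Σ mᵢcᵢTᵢ / Σ mᵢcᵢ
Σ mᵢcᵢ = 83.6×0.237 + 77.5×2.36 + 396.7×1.97 = 984.2122
Σ mᵢcᵢTᵢ = 19.8132×47.0 + 182.9×93.9 + 781.499×34.2 = 44833
T = 44833 / 984.2122 = 45.55 °C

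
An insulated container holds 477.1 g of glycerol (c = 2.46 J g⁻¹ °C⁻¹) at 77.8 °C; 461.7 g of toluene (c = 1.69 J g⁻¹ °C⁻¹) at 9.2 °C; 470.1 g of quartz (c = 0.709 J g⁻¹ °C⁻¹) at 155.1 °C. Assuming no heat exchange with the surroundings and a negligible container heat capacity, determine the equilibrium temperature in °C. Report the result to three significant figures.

Σ mᵢcᵢ(T − Tᵢ) = 0  ⇒  T = Σ mᵢcᵢTᵢ / Σ mᵢcᵢ
Σ mᵢcᵢ = 477.1×2.46 + 461.7×1.69 + 470.1×0.709 = 2287.2399
Σ mᵢcᵢTᵢ = 1173.666×77.8 + 780.273×9.2 + 333.3009×155.1 = 150180
T = 150180 / 2287.2399 = 65.66 °C

T_f = 65.7 °C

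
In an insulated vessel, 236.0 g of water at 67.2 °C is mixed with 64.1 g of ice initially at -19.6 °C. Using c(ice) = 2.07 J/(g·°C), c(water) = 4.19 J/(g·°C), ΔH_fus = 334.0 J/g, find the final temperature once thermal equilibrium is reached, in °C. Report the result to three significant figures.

Heat to bring ice to 0 °C and melt it: q₁ = 64.1×2.07×19.6 + 64.1×334.0 = 24010 J
Heat the water can supply cooling to 0 °C: 236.0×4.19×67.2 = 66450.0 J > q₁, so all ice melts.
Energy balance: 236.0×4.19×(67.2 − T) = 24010 + 64.1×4.19×(T − 0)
988.84(67.2 − T) = 24010 + 268.579 T
66450.0 − 24010 = 1257.419 T
T = 42440.0 / 1257.419 = 33.75 °C

T_f = 33.8 °C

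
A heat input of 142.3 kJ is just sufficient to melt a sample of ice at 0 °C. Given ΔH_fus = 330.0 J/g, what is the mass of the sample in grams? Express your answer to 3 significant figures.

m = 431 g

m = q / ΔH_fus = 142300 J / 330.0 J/g = 431 g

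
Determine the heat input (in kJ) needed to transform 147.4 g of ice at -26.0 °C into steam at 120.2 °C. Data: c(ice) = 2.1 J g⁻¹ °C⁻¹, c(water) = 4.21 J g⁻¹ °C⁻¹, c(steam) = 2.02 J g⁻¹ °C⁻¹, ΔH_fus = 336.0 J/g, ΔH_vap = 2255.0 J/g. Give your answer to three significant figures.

q = 458 kJ

q1 (heat ice -26.0→0.0 °C): 147.4 × 2.1 × 26.0 = 8048 J
q2 (melt at 0 °C): 147.4 × 336.0 = 49526 J
q3 (heat water 0.0→100.0 °C): 147.4 × 4.21 × 100.0 = 62055 J
q4 (vaporize at 100 °C): 147.4 × 2255.0 = 332387 J
q5 (heat steam 100.0→120.2 °C): 147.4 × 2.02 × 20.2 = 6015 J
Total: 8048 + 49526 + 62055 + 332387 + 6015 = 458031 J = 458 kJ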